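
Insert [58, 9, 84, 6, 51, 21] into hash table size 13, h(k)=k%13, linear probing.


Insert 58: h=6 -> slot 6
Insert 9: h=9 -> slot 9
Insert 84: h=6, 1 probes -> slot 7
Insert 6: h=6, 2 probes -> slot 8
Insert 51: h=12 -> slot 12
Insert 21: h=8, 2 probes -> slot 10

Table: [None, None, None, None, None, None, 58, 84, 6, 9, 21, None, 51]


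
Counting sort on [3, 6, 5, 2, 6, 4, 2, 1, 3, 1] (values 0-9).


Input: [3, 6, 5, 2, 6, 4, 2, 1, 3, 1]
Counts: [0, 2, 2, 2, 1, 1, 2, 0, 0, 0]

Sorted: [1, 1, 2, 2, 3, 3, 4, 5, 6, 6]


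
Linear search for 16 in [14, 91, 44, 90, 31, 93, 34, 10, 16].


i=0: 14!=16
i=1: 91!=16
i=2: 44!=16
i=3: 90!=16
i=4: 31!=16
i=5: 93!=16
i=6: 34!=16
i=7: 10!=16
i=8: 16==16 found!

Found at 8, 9 comps


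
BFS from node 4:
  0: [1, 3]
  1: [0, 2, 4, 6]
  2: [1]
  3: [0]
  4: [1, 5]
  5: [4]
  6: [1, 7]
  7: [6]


Visit 4, enqueue [1, 5]
Visit 1, enqueue [0, 2, 6]
Visit 5, enqueue []
Visit 0, enqueue [3]
Visit 2, enqueue []
Visit 6, enqueue [7]
Visit 3, enqueue []
Visit 7, enqueue []

BFS order: [4, 1, 5, 0, 2, 6, 3, 7]


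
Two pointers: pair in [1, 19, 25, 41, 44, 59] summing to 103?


lo=0(1)+hi=5(59)=60
lo=1(19)+hi=5(59)=78
lo=2(25)+hi=5(59)=84
lo=3(41)+hi=5(59)=100
lo=4(44)+hi=5(59)=103

Yes: 44+59=103


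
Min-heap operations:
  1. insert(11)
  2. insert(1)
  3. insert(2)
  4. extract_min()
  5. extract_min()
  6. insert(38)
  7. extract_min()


insert(11) -> [11]
insert(1) -> [1, 11]
insert(2) -> [1, 11, 2]
extract_min()->1, [2, 11]
extract_min()->2, [11]
insert(38) -> [11, 38]
extract_min()->11, [38]

Final heap: [38]


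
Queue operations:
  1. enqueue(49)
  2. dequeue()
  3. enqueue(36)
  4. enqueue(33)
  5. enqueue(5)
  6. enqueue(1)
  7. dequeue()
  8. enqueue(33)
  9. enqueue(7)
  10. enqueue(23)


enqueue(49) -> [49]
dequeue()->49, []
enqueue(36) -> [36]
enqueue(33) -> [36, 33]
enqueue(5) -> [36, 33, 5]
enqueue(1) -> [36, 33, 5, 1]
dequeue()->36, [33, 5, 1]
enqueue(33) -> [33, 5, 1, 33]
enqueue(7) -> [33, 5, 1, 33, 7]
enqueue(23) -> [33, 5, 1, 33, 7, 23]

Final queue: [33, 5, 1, 33, 7, 23]


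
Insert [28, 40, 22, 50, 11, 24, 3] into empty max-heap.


Insert 28: [28]
Insert 40: [40, 28]
Insert 22: [40, 28, 22]
Insert 50: [50, 40, 22, 28]
Insert 11: [50, 40, 22, 28, 11]
Insert 24: [50, 40, 24, 28, 11, 22]
Insert 3: [50, 40, 24, 28, 11, 22, 3]

Final heap: [50, 40, 24, 28, 11, 22, 3]


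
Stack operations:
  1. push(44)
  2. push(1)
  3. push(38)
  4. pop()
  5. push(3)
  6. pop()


push(44) -> [44]
push(1) -> [44, 1]
push(38) -> [44, 1, 38]
pop()->38, [44, 1]
push(3) -> [44, 1, 3]
pop()->3, [44, 1]

Final stack: [44, 1]


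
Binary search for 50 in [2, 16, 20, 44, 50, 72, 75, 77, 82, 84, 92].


Step 1: lo=0, hi=10, mid=5, val=72
Step 2: lo=0, hi=4, mid=2, val=20
Step 3: lo=3, hi=4, mid=3, val=44
Step 4: lo=4, hi=4, mid=4, val=50

Found at index 4


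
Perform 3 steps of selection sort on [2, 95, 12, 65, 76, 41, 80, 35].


Initial: [2, 95, 12, 65, 76, 41, 80, 35]
Step 1: min=2 at 0
  Swap: [2, 95, 12, 65, 76, 41, 80, 35]
Step 2: min=12 at 2
  Swap: [2, 12, 95, 65, 76, 41, 80, 35]
Step 3: min=35 at 7
  Swap: [2, 12, 35, 65, 76, 41, 80, 95]

After 3 steps: [2, 12, 35, 65, 76, 41, 80, 95]


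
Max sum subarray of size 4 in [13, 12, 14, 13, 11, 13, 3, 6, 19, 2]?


[0:4]: 52
[1:5]: 50
[2:6]: 51
[3:7]: 40
[4:8]: 33
[5:9]: 41
[6:10]: 30

Max: 52 at [0:4]


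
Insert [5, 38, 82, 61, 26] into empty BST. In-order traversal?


Insert 5: root
Insert 38: R from 5
Insert 82: R from 5 -> R from 38
Insert 61: R from 5 -> R from 38 -> L from 82
Insert 26: R from 5 -> L from 38

In-order: [5, 26, 38, 61, 82]


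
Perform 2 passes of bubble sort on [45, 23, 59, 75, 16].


Initial: [45, 23, 59, 75, 16]
Pass 1: [23, 45, 59, 16, 75] (2 swaps)
Pass 2: [23, 45, 16, 59, 75] (1 swaps)

After 2 passes: [23, 45, 16, 59, 75]


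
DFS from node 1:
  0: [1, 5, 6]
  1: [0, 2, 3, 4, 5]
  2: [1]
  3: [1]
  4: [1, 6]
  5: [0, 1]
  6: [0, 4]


Visit 1, push [5, 4, 3, 2, 0]
Visit 0, push [6, 5]
Visit 5, push []
Visit 6, push [4]
Visit 4, push []
Visit 2, push []
Visit 3, push []

DFS order: [1, 0, 5, 6, 4, 2, 3]


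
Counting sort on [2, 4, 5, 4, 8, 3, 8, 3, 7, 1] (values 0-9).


Input: [2, 4, 5, 4, 8, 3, 8, 3, 7, 1]
Counts: [0, 1, 1, 2, 2, 1, 0, 1, 2, 0]

Sorted: [1, 2, 3, 3, 4, 4, 5, 7, 8, 8]


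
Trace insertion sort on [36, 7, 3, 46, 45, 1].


Initial: [36, 7, 3, 46, 45, 1]
Insert 7: [7, 36, 3, 46, 45, 1]
Insert 3: [3, 7, 36, 46, 45, 1]
Insert 46: [3, 7, 36, 46, 45, 1]
Insert 45: [3, 7, 36, 45, 46, 1]
Insert 1: [1, 3, 7, 36, 45, 46]

Sorted: [1, 3, 7, 36, 45, 46]


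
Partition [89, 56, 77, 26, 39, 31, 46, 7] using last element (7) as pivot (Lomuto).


Pivot: 7
Place pivot at 0: [7, 56, 77, 26, 39, 31, 46, 89]

Partitioned: [7, 56, 77, 26, 39, 31, 46, 89]


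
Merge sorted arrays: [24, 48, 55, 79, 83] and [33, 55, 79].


Take 24 from A
Take 33 from B
Take 48 from A
Take 55 from A
Take 55 from B
Take 79 from A
Take 79 from B

Merged: [24, 33, 48, 55, 55, 79, 79, 83]


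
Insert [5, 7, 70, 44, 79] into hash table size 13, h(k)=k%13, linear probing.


Insert 5: h=5 -> slot 5
Insert 7: h=7 -> slot 7
Insert 70: h=5, 1 probes -> slot 6
Insert 44: h=5, 3 probes -> slot 8
Insert 79: h=1 -> slot 1

Table: [None, 79, None, None, None, 5, 70, 7, 44, None, None, None, None]


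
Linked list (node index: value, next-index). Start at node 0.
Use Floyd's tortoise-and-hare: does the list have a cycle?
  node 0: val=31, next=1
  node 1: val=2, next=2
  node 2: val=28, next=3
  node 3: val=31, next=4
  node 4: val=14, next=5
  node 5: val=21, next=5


Floyd's tortoise (slow, +1) and hare (fast, +2):
  init: slow=0, fast=0
  step 1: slow=1, fast=2
  step 2: slow=2, fast=4
  step 3: slow=3, fast=5
  step 4: slow=4, fast=5
  step 5: slow=5, fast=5
  slow == fast at node 5: cycle detected

Cycle: yes


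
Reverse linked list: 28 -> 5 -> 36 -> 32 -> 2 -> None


Step 1: curr=28, set curr.next=prev(None) | reversed so far: 28
Step 2: curr=5, set curr.next=prev(28) | reversed so far: 5 -> 28
Step 3: curr=36, set curr.next=prev(5) | reversed so far: 36 -> 5 -> 28
Step 4: curr=32, set curr.next=prev(36) | reversed so far: 32 -> 36 -> 5 -> 28
Step 5: curr=2, set curr.next=prev(32) | reversed so far: 2 -> 32 -> 36 -> 5 -> 28

2 -> 32 -> 36 -> 5 -> 28 -> None


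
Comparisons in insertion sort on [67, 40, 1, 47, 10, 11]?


Algorithm: insertion sort
Input: [67, 40, 1, 47, 10, 11]
Sorted: [1, 10, 11, 40, 47, 67]

13


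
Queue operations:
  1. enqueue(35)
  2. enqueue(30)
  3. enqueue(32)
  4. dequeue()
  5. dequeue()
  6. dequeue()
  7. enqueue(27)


enqueue(35) -> [35]
enqueue(30) -> [35, 30]
enqueue(32) -> [35, 30, 32]
dequeue()->35, [30, 32]
dequeue()->30, [32]
dequeue()->32, []
enqueue(27) -> [27]

Final queue: [27]


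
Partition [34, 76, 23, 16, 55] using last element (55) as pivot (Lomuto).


Pivot: 55
  34 <= 55: advance i (no swap)
  23 <= 55: swap -> [34, 23, 76, 16, 55]
  16 <= 55: swap -> [34, 23, 16, 76, 55]
Place pivot at 3: [34, 23, 16, 55, 76]

Partitioned: [34, 23, 16, 55, 76]


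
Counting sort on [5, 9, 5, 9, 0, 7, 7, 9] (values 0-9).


Input: [5, 9, 5, 9, 0, 7, 7, 9]
Counts: [1, 0, 0, 0, 0, 2, 0, 2, 0, 3]

Sorted: [0, 5, 5, 7, 7, 9, 9, 9]


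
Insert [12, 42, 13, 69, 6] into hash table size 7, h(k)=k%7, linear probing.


Insert 12: h=5 -> slot 5
Insert 42: h=0 -> slot 0
Insert 13: h=6 -> slot 6
Insert 69: h=6, 2 probes -> slot 1
Insert 6: h=6, 3 probes -> slot 2

Table: [42, 69, 6, None, None, 12, 13]


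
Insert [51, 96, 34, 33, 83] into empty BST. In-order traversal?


Insert 51: root
Insert 96: R from 51
Insert 34: L from 51
Insert 33: L from 51 -> L from 34
Insert 83: R from 51 -> L from 96

In-order: [33, 34, 51, 83, 96]


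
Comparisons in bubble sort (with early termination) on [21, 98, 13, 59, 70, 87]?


Algorithm: bubble sort (with early termination)
Input: [21, 98, 13, 59, 70, 87]
Sorted: [13, 21, 59, 70, 87, 98]

12


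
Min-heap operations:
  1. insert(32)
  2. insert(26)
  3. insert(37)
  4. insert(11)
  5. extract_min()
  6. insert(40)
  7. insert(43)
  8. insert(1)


insert(32) -> [32]
insert(26) -> [26, 32]
insert(37) -> [26, 32, 37]
insert(11) -> [11, 26, 37, 32]
extract_min()->11, [26, 32, 37]
insert(40) -> [26, 32, 37, 40]
insert(43) -> [26, 32, 37, 40, 43]
insert(1) -> [1, 32, 26, 40, 43, 37]

Final heap: [1, 32, 26, 40, 43, 37]


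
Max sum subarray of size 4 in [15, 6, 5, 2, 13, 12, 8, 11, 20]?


[0:4]: 28
[1:5]: 26
[2:6]: 32
[3:7]: 35
[4:8]: 44
[5:9]: 51

Max: 51 at [5:9]


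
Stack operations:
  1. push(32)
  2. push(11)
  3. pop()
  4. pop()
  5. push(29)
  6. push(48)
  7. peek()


push(32) -> [32]
push(11) -> [32, 11]
pop()->11, [32]
pop()->32, []
push(29) -> [29]
push(48) -> [29, 48]
peek()->48

Final stack: [29, 48]


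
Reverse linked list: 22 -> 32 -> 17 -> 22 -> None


Step 1: curr=22, set curr.next=prev(None) | reversed so far: 22
Step 2: curr=32, set curr.next=prev(22) | reversed so far: 32 -> 22
Step 3: curr=17, set curr.next=prev(32) | reversed so far: 17 -> 32 -> 22
Step 4: curr=22, set curr.next=prev(17) | reversed so far: 22 -> 17 -> 32 -> 22

22 -> 17 -> 32 -> 22 -> None


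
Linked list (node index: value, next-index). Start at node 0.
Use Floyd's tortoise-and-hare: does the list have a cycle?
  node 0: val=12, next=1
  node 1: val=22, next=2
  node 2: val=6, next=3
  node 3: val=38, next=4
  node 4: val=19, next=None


Floyd's tortoise (slow, +1) and hare (fast, +2):
  init: slow=0, fast=0
  step 1: slow=1, fast=2
  step 2: slow=2, fast=4
  step 3: fast -> None, no cycle

Cycle: no


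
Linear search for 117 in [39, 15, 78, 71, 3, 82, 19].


i=0: 39!=117
i=1: 15!=117
i=2: 78!=117
i=3: 71!=117
i=4: 3!=117
i=5: 82!=117
i=6: 19!=117

Not found, 7 comps


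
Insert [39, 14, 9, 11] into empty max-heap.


Insert 39: [39]
Insert 14: [39, 14]
Insert 9: [39, 14, 9]
Insert 11: [39, 14, 9, 11]

Final heap: [39, 14, 9, 11]


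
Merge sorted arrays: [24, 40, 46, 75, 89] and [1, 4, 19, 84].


Take 1 from B
Take 4 from B
Take 19 from B
Take 24 from A
Take 40 from A
Take 46 from A
Take 75 from A
Take 84 from B

Merged: [1, 4, 19, 24, 40, 46, 75, 84, 89]


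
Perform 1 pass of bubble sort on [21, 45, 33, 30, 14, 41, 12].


Initial: [21, 45, 33, 30, 14, 41, 12]
Pass 1: [21, 33, 30, 14, 41, 12, 45] (5 swaps)

After 1 pass: [21, 33, 30, 14, 41, 12, 45]


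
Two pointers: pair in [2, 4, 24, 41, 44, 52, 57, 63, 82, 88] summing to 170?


lo=0(2)+hi=9(88)=90
lo=1(4)+hi=9(88)=92
lo=2(24)+hi=9(88)=112
lo=3(41)+hi=9(88)=129
lo=4(44)+hi=9(88)=132
lo=5(52)+hi=9(88)=140
lo=6(57)+hi=9(88)=145
lo=7(63)+hi=9(88)=151
lo=8(82)+hi=9(88)=170

Yes: 82+88=170


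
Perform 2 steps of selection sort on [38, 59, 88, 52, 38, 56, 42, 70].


Initial: [38, 59, 88, 52, 38, 56, 42, 70]
Step 1: min=38 at 0
  Swap: [38, 59, 88, 52, 38, 56, 42, 70]
Step 2: min=38 at 4
  Swap: [38, 38, 88, 52, 59, 56, 42, 70]

After 2 steps: [38, 38, 88, 52, 59, 56, 42, 70]


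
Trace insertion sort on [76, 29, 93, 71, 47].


Initial: [76, 29, 93, 71, 47]
Insert 29: [29, 76, 93, 71, 47]
Insert 93: [29, 76, 93, 71, 47]
Insert 71: [29, 71, 76, 93, 47]
Insert 47: [29, 47, 71, 76, 93]

Sorted: [29, 47, 71, 76, 93]


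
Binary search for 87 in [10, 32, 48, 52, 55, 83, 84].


Step 1: lo=0, hi=6, mid=3, val=52
Step 2: lo=4, hi=6, mid=5, val=83
Step 3: lo=6, hi=6, mid=6, val=84

Not found


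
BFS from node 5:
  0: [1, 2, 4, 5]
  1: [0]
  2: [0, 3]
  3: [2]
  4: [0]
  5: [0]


Visit 5, enqueue [0]
Visit 0, enqueue [1, 2, 4]
Visit 1, enqueue []
Visit 2, enqueue [3]
Visit 4, enqueue []
Visit 3, enqueue []

BFS order: [5, 0, 1, 2, 4, 3]


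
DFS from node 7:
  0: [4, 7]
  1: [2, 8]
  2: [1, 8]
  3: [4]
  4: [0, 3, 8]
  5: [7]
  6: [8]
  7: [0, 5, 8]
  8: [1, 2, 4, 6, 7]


Visit 7, push [8, 5, 0]
Visit 0, push [4]
Visit 4, push [8, 3]
Visit 3, push []
Visit 8, push [6, 2, 1]
Visit 1, push [2]
Visit 2, push []
Visit 6, push []
Visit 5, push []

DFS order: [7, 0, 4, 3, 8, 1, 2, 6, 5]


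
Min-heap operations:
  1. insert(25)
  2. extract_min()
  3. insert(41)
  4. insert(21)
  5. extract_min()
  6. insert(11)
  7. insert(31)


insert(25) -> [25]
extract_min()->25, []
insert(41) -> [41]
insert(21) -> [21, 41]
extract_min()->21, [41]
insert(11) -> [11, 41]
insert(31) -> [11, 41, 31]

Final heap: [11, 41, 31]


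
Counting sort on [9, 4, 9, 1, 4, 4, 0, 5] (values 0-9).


Input: [9, 4, 9, 1, 4, 4, 0, 5]
Counts: [1, 1, 0, 0, 3, 1, 0, 0, 0, 2]

Sorted: [0, 1, 4, 4, 4, 5, 9, 9]


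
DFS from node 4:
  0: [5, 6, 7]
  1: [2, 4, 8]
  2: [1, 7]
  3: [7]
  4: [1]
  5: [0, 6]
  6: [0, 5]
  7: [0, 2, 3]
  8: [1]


Visit 4, push [1]
Visit 1, push [8, 2]
Visit 2, push [7]
Visit 7, push [3, 0]
Visit 0, push [6, 5]
Visit 5, push [6]
Visit 6, push []
Visit 3, push []
Visit 8, push []

DFS order: [4, 1, 2, 7, 0, 5, 6, 3, 8]


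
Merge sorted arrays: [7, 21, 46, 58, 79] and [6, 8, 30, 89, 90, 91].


Take 6 from B
Take 7 from A
Take 8 from B
Take 21 from A
Take 30 from B
Take 46 from A
Take 58 from A
Take 79 from A

Merged: [6, 7, 8, 21, 30, 46, 58, 79, 89, 90, 91]


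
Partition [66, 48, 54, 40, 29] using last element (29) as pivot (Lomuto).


Pivot: 29
Place pivot at 0: [29, 48, 54, 40, 66]

Partitioned: [29, 48, 54, 40, 66]


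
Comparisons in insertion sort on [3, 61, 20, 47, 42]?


Algorithm: insertion sort
Input: [3, 61, 20, 47, 42]
Sorted: [3, 20, 42, 47, 61]

8


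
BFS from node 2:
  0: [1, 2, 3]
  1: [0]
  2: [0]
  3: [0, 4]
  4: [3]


Visit 2, enqueue [0]
Visit 0, enqueue [1, 3]
Visit 1, enqueue []
Visit 3, enqueue [4]
Visit 4, enqueue []

BFS order: [2, 0, 1, 3, 4]


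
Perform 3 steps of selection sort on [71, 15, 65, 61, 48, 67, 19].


Initial: [71, 15, 65, 61, 48, 67, 19]
Step 1: min=15 at 1
  Swap: [15, 71, 65, 61, 48, 67, 19]
Step 2: min=19 at 6
  Swap: [15, 19, 65, 61, 48, 67, 71]
Step 3: min=48 at 4
  Swap: [15, 19, 48, 61, 65, 67, 71]

After 3 steps: [15, 19, 48, 61, 65, 67, 71]


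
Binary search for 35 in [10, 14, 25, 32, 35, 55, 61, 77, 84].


Step 1: lo=0, hi=8, mid=4, val=35

Found at index 4


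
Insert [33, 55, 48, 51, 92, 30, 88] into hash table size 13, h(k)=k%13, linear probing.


Insert 33: h=7 -> slot 7
Insert 55: h=3 -> slot 3
Insert 48: h=9 -> slot 9
Insert 51: h=12 -> slot 12
Insert 92: h=1 -> slot 1
Insert 30: h=4 -> slot 4
Insert 88: h=10 -> slot 10

Table: [None, 92, None, 55, 30, None, None, 33, None, 48, 88, None, 51]


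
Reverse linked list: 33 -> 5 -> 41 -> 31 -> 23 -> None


Step 1: curr=33, set curr.next=prev(None) | reversed so far: 33
Step 2: curr=5, set curr.next=prev(33) | reversed so far: 5 -> 33
Step 3: curr=41, set curr.next=prev(5) | reversed so far: 41 -> 5 -> 33
Step 4: curr=31, set curr.next=prev(41) | reversed so far: 31 -> 41 -> 5 -> 33
Step 5: curr=23, set curr.next=prev(31) | reversed so far: 23 -> 31 -> 41 -> 5 -> 33

23 -> 31 -> 41 -> 5 -> 33 -> None


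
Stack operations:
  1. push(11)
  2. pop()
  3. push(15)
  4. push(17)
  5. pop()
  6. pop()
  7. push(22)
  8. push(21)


push(11) -> [11]
pop()->11, []
push(15) -> [15]
push(17) -> [15, 17]
pop()->17, [15]
pop()->15, []
push(22) -> [22]
push(21) -> [22, 21]

Final stack: [22, 21]


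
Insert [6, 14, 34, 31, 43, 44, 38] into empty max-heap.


Insert 6: [6]
Insert 14: [14, 6]
Insert 34: [34, 6, 14]
Insert 31: [34, 31, 14, 6]
Insert 43: [43, 34, 14, 6, 31]
Insert 44: [44, 34, 43, 6, 31, 14]
Insert 38: [44, 34, 43, 6, 31, 14, 38]

Final heap: [44, 34, 43, 6, 31, 14, 38]


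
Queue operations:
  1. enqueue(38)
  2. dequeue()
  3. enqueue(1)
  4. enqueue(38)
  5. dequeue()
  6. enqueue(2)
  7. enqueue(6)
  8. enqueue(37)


enqueue(38) -> [38]
dequeue()->38, []
enqueue(1) -> [1]
enqueue(38) -> [1, 38]
dequeue()->1, [38]
enqueue(2) -> [38, 2]
enqueue(6) -> [38, 2, 6]
enqueue(37) -> [38, 2, 6, 37]

Final queue: [38, 2, 6, 37]


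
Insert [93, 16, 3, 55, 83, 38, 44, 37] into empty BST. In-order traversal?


Insert 93: root
Insert 16: L from 93
Insert 3: L from 93 -> L from 16
Insert 55: L from 93 -> R from 16
Insert 83: L from 93 -> R from 16 -> R from 55
Insert 38: L from 93 -> R from 16 -> L from 55
Insert 44: L from 93 -> R from 16 -> L from 55 -> R from 38
Insert 37: L from 93 -> R from 16 -> L from 55 -> L from 38

In-order: [3, 16, 37, 38, 44, 55, 83, 93]


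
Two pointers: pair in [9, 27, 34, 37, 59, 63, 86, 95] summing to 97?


lo=0(9)+hi=7(95)=104
lo=0(9)+hi=6(86)=95
lo=1(27)+hi=6(86)=113
lo=1(27)+hi=5(63)=90
lo=2(34)+hi=5(63)=97

Yes: 34+63=97


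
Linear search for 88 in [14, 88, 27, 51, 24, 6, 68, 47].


i=0: 14!=88
i=1: 88==88 found!

Found at 1, 2 comps


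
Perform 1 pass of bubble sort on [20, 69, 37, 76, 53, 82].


Initial: [20, 69, 37, 76, 53, 82]
Pass 1: [20, 37, 69, 53, 76, 82] (2 swaps)

After 1 pass: [20, 37, 69, 53, 76, 82]


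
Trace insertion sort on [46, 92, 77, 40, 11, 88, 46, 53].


Initial: [46, 92, 77, 40, 11, 88, 46, 53]
Insert 92: [46, 92, 77, 40, 11, 88, 46, 53]
Insert 77: [46, 77, 92, 40, 11, 88, 46, 53]
Insert 40: [40, 46, 77, 92, 11, 88, 46, 53]
Insert 11: [11, 40, 46, 77, 92, 88, 46, 53]
Insert 88: [11, 40, 46, 77, 88, 92, 46, 53]
Insert 46: [11, 40, 46, 46, 77, 88, 92, 53]
Insert 53: [11, 40, 46, 46, 53, 77, 88, 92]

Sorted: [11, 40, 46, 46, 53, 77, 88, 92]


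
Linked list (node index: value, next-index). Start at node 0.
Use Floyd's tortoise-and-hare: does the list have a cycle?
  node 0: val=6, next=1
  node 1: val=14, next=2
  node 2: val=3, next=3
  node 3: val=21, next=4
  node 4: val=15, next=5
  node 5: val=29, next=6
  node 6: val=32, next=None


Floyd's tortoise (slow, +1) and hare (fast, +2):
  init: slow=0, fast=0
  step 1: slow=1, fast=2
  step 2: slow=2, fast=4
  step 3: slow=3, fast=6
  step 4: fast -> None, no cycle

Cycle: no


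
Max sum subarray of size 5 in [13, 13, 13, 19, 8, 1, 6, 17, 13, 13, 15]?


[0:5]: 66
[1:6]: 54
[2:7]: 47
[3:8]: 51
[4:9]: 45
[5:10]: 50
[6:11]: 64

Max: 66 at [0:5]


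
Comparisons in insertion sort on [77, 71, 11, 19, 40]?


Algorithm: insertion sort
Input: [77, 71, 11, 19, 40]
Sorted: [11, 19, 40, 71, 77]

9


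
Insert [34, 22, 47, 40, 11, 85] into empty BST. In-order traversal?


Insert 34: root
Insert 22: L from 34
Insert 47: R from 34
Insert 40: R from 34 -> L from 47
Insert 11: L from 34 -> L from 22
Insert 85: R from 34 -> R from 47

In-order: [11, 22, 34, 40, 47, 85]


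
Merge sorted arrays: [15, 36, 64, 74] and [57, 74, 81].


Take 15 from A
Take 36 from A
Take 57 from B
Take 64 from A
Take 74 from A

Merged: [15, 36, 57, 64, 74, 74, 81]


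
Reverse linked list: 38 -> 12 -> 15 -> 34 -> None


Step 1: curr=38, set curr.next=prev(None) | reversed so far: 38
Step 2: curr=12, set curr.next=prev(38) | reversed so far: 12 -> 38
Step 3: curr=15, set curr.next=prev(12) | reversed so far: 15 -> 12 -> 38
Step 4: curr=34, set curr.next=prev(15) | reversed so far: 34 -> 15 -> 12 -> 38

34 -> 15 -> 12 -> 38 -> None


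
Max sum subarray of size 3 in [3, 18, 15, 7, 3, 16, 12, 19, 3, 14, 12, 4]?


[0:3]: 36
[1:4]: 40
[2:5]: 25
[3:6]: 26
[4:7]: 31
[5:8]: 47
[6:9]: 34
[7:10]: 36
[8:11]: 29
[9:12]: 30

Max: 47 at [5:8]


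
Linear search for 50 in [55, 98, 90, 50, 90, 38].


i=0: 55!=50
i=1: 98!=50
i=2: 90!=50
i=3: 50==50 found!

Found at 3, 4 comps


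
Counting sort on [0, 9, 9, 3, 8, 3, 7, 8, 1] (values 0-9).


Input: [0, 9, 9, 3, 8, 3, 7, 8, 1]
Counts: [1, 1, 0, 2, 0, 0, 0, 1, 2, 2]

Sorted: [0, 1, 3, 3, 7, 8, 8, 9, 9]


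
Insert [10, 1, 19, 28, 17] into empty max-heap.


Insert 10: [10]
Insert 1: [10, 1]
Insert 19: [19, 1, 10]
Insert 28: [28, 19, 10, 1]
Insert 17: [28, 19, 10, 1, 17]

Final heap: [28, 19, 10, 1, 17]


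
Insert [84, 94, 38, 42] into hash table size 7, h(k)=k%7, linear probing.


Insert 84: h=0 -> slot 0
Insert 94: h=3 -> slot 3
Insert 38: h=3, 1 probes -> slot 4
Insert 42: h=0, 1 probes -> slot 1

Table: [84, 42, None, 94, 38, None, None]


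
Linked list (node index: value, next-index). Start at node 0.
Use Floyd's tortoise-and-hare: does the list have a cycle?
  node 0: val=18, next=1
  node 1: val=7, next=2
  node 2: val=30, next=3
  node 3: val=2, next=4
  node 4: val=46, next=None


Floyd's tortoise (slow, +1) and hare (fast, +2):
  init: slow=0, fast=0
  step 1: slow=1, fast=2
  step 2: slow=2, fast=4
  step 3: fast -> None, no cycle

Cycle: no


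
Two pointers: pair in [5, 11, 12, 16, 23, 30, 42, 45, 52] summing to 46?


lo=0(5)+hi=8(52)=57
lo=0(5)+hi=7(45)=50
lo=0(5)+hi=6(42)=47
lo=0(5)+hi=5(30)=35
lo=1(11)+hi=5(30)=41
lo=2(12)+hi=5(30)=42
lo=3(16)+hi=5(30)=46

Yes: 16+30=46


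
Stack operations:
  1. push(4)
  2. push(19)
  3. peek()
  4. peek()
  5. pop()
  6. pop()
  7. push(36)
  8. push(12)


push(4) -> [4]
push(19) -> [4, 19]
peek()->19
peek()->19
pop()->19, [4]
pop()->4, []
push(36) -> [36]
push(12) -> [36, 12]

Final stack: [36, 12]


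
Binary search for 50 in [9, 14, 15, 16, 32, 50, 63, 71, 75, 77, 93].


Step 1: lo=0, hi=10, mid=5, val=50

Found at index 5


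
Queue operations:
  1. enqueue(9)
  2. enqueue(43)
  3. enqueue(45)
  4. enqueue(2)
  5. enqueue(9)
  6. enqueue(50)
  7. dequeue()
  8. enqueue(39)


enqueue(9) -> [9]
enqueue(43) -> [9, 43]
enqueue(45) -> [9, 43, 45]
enqueue(2) -> [9, 43, 45, 2]
enqueue(9) -> [9, 43, 45, 2, 9]
enqueue(50) -> [9, 43, 45, 2, 9, 50]
dequeue()->9, [43, 45, 2, 9, 50]
enqueue(39) -> [43, 45, 2, 9, 50, 39]

Final queue: [43, 45, 2, 9, 50, 39]


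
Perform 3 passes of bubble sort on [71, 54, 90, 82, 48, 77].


Initial: [71, 54, 90, 82, 48, 77]
Pass 1: [54, 71, 82, 48, 77, 90] (4 swaps)
Pass 2: [54, 71, 48, 77, 82, 90] (2 swaps)
Pass 3: [54, 48, 71, 77, 82, 90] (1 swaps)

After 3 passes: [54, 48, 71, 77, 82, 90]


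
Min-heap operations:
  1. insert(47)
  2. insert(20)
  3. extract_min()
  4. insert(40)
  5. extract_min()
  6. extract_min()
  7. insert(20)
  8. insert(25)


insert(47) -> [47]
insert(20) -> [20, 47]
extract_min()->20, [47]
insert(40) -> [40, 47]
extract_min()->40, [47]
extract_min()->47, []
insert(20) -> [20]
insert(25) -> [20, 25]

Final heap: [20, 25]


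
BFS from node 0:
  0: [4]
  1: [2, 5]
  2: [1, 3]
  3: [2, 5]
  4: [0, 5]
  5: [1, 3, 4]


Visit 0, enqueue [4]
Visit 4, enqueue [5]
Visit 5, enqueue [1, 3]
Visit 1, enqueue [2]
Visit 3, enqueue []
Visit 2, enqueue []

BFS order: [0, 4, 5, 1, 3, 2]


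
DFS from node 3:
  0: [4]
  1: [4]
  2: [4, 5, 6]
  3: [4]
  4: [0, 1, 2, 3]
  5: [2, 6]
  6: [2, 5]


Visit 3, push [4]
Visit 4, push [2, 1, 0]
Visit 0, push []
Visit 1, push []
Visit 2, push [6, 5]
Visit 5, push [6]
Visit 6, push []

DFS order: [3, 4, 0, 1, 2, 5, 6]


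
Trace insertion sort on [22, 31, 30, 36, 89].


Initial: [22, 31, 30, 36, 89]
Insert 31: [22, 31, 30, 36, 89]
Insert 30: [22, 30, 31, 36, 89]
Insert 36: [22, 30, 31, 36, 89]
Insert 89: [22, 30, 31, 36, 89]

Sorted: [22, 30, 31, 36, 89]


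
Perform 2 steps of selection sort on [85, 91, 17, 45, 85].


Initial: [85, 91, 17, 45, 85]
Step 1: min=17 at 2
  Swap: [17, 91, 85, 45, 85]
Step 2: min=45 at 3
  Swap: [17, 45, 85, 91, 85]

After 2 steps: [17, 45, 85, 91, 85]


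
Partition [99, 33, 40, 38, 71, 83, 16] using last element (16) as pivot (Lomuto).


Pivot: 16
Place pivot at 0: [16, 33, 40, 38, 71, 83, 99]

Partitioned: [16, 33, 40, 38, 71, 83, 99]


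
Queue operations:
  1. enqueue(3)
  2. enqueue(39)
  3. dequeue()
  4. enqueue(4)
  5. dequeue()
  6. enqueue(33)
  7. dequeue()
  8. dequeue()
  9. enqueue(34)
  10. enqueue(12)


enqueue(3) -> [3]
enqueue(39) -> [3, 39]
dequeue()->3, [39]
enqueue(4) -> [39, 4]
dequeue()->39, [4]
enqueue(33) -> [4, 33]
dequeue()->4, [33]
dequeue()->33, []
enqueue(34) -> [34]
enqueue(12) -> [34, 12]

Final queue: [34, 12]


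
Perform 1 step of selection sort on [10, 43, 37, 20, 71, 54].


Initial: [10, 43, 37, 20, 71, 54]
Step 1: min=10 at 0
  Swap: [10, 43, 37, 20, 71, 54]

After 1 step: [10, 43, 37, 20, 71, 54]


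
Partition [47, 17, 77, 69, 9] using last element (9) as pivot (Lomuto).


Pivot: 9
Place pivot at 0: [9, 17, 77, 69, 47]

Partitioned: [9, 17, 77, 69, 47]


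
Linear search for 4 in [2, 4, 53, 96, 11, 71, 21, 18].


i=0: 2!=4
i=1: 4==4 found!

Found at 1, 2 comps


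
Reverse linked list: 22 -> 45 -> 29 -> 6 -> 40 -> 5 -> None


Step 1: curr=22, set curr.next=prev(None) | reversed so far: 22
Step 2: curr=45, set curr.next=prev(22) | reversed so far: 45 -> 22
Step 3: curr=29, set curr.next=prev(45) | reversed so far: 29 -> 45 -> 22
Step 4: curr=6, set curr.next=prev(29) | reversed so far: 6 -> 29 -> 45 -> 22
Step 5: curr=40, set curr.next=prev(6) | reversed so far: 40 -> 6 -> 29 -> 45 -> 22
Step 6: curr=5, set curr.next=prev(40) | reversed so far: 5 -> 40 -> 6 -> 29 -> 45 -> 22

5 -> 40 -> 6 -> 29 -> 45 -> 22 -> None


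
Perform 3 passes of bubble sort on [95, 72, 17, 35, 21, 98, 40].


Initial: [95, 72, 17, 35, 21, 98, 40]
Pass 1: [72, 17, 35, 21, 95, 40, 98] (5 swaps)
Pass 2: [17, 35, 21, 72, 40, 95, 98] (4 swaps)
Pass 3: [17, 21, 35, 40, 72, 95, 98] (2 swaps)

After 3 passes: [17, 21, 35, 40, 72, 95, 98]


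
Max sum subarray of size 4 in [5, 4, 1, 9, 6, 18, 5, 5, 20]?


[0:4]: 19
[1:5]: 20
[2:6]: 34
[3:7]: 38
[4:8]: 34
[5:9]: 48

Max: 48 at [5:9]


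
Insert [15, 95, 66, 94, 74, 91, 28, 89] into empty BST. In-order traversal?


Insert 15: root
Insert 95: R from 15
Insert 66: R from 15 -> L from 95
Insert 94: R from 15 -> L from 95 -> R from 66
Insert 74: R from 15 -> L from 95 -> R from 66 -> L from 94
Insert 91: R from 15 -> L from 95 -> R from 66 -> L from 94 -> R from 74
Insert 28: R from 15 -> L from 95 -> L from 66
Insert 89: R from 15 -> L from 95 -> R from 66 -> L from 94 -> R from 74 -> L from 91

In-order: [15, 28, 66, 74, 89, 91, 94, 95]


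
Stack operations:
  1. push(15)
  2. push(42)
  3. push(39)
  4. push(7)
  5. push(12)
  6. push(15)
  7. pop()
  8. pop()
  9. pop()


push(15) -> [15]
push(42) -> [15, 42]
push(39) -> [15, 42, 39]
push(7) -> [15, 42, 39, 7]
push(12) -> [15, 42, 39, 7, 12]
push(15) -> [15, 42, 39, 7, 12, 15]
pop()->15, [15, 42, 39, 7, 12]
pop()->12, [15, 42, 39, 7]
pop()->7, [15, 42, 39]

Final stack: [15, 42, 39]


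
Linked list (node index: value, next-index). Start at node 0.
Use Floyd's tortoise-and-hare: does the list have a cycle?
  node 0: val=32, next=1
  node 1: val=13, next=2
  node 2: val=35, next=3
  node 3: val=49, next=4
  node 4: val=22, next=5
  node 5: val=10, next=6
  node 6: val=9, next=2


Floyd's tortoise (slow, +1) and hare (fast, +2):
  init: slow=0, fast=0
  step 1: slow=1, fast=2
  step 2: slow=2, fast=4
  step 3: slow=3, fast=6
  step 4: slow=4, fast=3
  step 5: slow=5, fast=5
  slow == fast at node 5: cycle detected

Cycle: yes


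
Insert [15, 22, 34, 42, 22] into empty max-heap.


Insert 15: [15]
Insert 22: [22, 15]
Insert 34: [34, 15, 22]
Insert 42: [42, 34, 22, 15]
Insert 22: [42, 34, 22, 15, 22]

Final heap: [42, 34, 22, 15, 22]


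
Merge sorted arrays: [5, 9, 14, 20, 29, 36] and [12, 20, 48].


Take 5 from A
Take 9 from A
Take 12 from B
Take 14 from A
Take 20 from A
Take 20 from B
Take 29 from A
Take 36 from A

Merged: [5, 9, 12, 14, 20, 20, 29, 36, 48]


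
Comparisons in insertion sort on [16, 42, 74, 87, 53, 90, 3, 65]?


Algorithm: insertion sort
Input: [16, 42, 74, 87, 53, 90, 3, 65]
Sorted: [3, 16, 42, 53, 65, 74, 87, 90]

17


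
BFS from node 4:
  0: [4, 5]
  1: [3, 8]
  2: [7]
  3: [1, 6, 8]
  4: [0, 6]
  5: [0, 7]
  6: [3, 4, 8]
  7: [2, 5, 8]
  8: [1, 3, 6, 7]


Visit 4, enqueue [0, 6]
Visit 0, enqueue [5]
Visit 6, enqueue [3, 8]
Visit 5, enqueue [7]
Visit 3, enqueue [1]
Visit 8, enqueue []
Visit 7, enqueue [2]
Visit 1, enqueue []
Visit 2, enqueue []

BFS order: [4, 0, 6, 5, 3, 8, 7, 1, 2]


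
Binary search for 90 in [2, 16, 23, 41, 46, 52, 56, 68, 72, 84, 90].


Step 1: lo=0, hi=10, mid=5, val=52
Step 2: lo=6, hi=10, mid=8, val=72
Step 3: lo=9, hi=10, mid=9, val=84
Step 4: lo=10, hi=10, mid=10, val=90

Found at index 10


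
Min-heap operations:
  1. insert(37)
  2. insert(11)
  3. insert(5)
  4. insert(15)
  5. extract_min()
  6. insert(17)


insert(37) -> [37]
insert(11) -> [11, 37]
insert(5) -> [5, 37, 11]
insert(15) -> [5, 15, 11, 37]
extract_min()->5, [11, 15, 37]
insert(17) -> [11, 15, 37, 17]

Final heap: [11, 15, 37, 17]


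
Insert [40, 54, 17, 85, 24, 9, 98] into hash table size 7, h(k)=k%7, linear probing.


Insert 40: h=5 -> slot 5
Insert 54: h=5, 1 probes -> slot 6
Insert 17: h=3 -> slot 3
Insert 85: h=1 -> slot 1
Insert 24: h=3, 1 probes -> slot 4
Insert 9: h=2 -> slot 2
Insert 98: h=0 -> slot 0

Table: [98, 85, 9, 17, 24, 40, 54]


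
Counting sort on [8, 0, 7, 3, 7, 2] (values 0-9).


Input: [8, 0, 7, 3, 7, 2]
Counts: [1, 0, 1, 1, 0, 0, 0, 2, 1, 0]

Sorted: [0, 2, 3, 7, 7, 8]


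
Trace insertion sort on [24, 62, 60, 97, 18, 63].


Initial: [24, 62, 60, 97, 18, 63]
Insert 62: [24, 62, 60, 97, 18, 63]
Insert 60: [24, 60, 62, 97, 18, 63]
Insert 97: [24, 60, 62, 97, 18, 63]
Insert 18: [18, 24, 60, 62, 97, 63]
Insert 63: [18, 24, 60, 62, 63, 97]

Sorted: [18, 24, 60, 62, 63, 97]


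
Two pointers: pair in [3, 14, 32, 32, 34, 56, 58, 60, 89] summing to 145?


lo=0(3)+hi=8(89)=92
lo=1(14)+hi=8(89)=103
lo=2(32)+hi=8(89)=121
lo=3(32)+hi=8(89)=121
lo=4(34)+hi=8(89)=123
lo=5(56)+hi=8(89)=145

Yes: 56+89=145


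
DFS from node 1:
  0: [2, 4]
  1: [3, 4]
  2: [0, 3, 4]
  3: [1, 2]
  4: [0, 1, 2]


Visit 1, push [4, 3]
Visit 3, push [2]
Visit 2, push [4, 0]
Visit 0, push [4]
Visit 4, push []

DFS order: [1, 3, 2, 0, 4]


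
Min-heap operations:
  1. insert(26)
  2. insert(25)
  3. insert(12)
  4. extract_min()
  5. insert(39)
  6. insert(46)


insert(26) -> [26]
insert(25) -> [25, 26]
insert(12) -> [12, 26, 25]
extract_min()->12, [25, 26]
insert(39) -> [25, 26, 39]
insert(46) -> [25, 26, 39, 46]

Final heap: [25, 26, 39, 46]


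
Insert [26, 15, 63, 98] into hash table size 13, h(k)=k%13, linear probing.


Insert 26: h=0 -> slot 0
Insert 15: h=2 -> slot 2
Insert 63: h=11 -> slot 11
Insert 98: h=7 -> slot 7

Table: [26, None, 15, None, None, None, None, 98, None, None, None, 63, None]


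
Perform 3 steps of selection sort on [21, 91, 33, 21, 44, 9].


Initial: [21, 91, 33, 21, 44, 9]
Step 1: min=9 at 5
  Swap: [9, 91, 33, 21, 44, 21]
Step 2: min=21 at 3
  Swap: [9, 21, 33, 91, 44, 21]
Step 3: min=21 at 5
  Swap: [9, 21, 21, 91, 44, 33]

After 3 steps: [9, 21, 21, 91, 44, 33]


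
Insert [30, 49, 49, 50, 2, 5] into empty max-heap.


Insert 30: [30]
Insert 49: [49, 30]
Insert 49: [49, 30, 49]
Insert 50: [50, 49, 49, 30]
Insert 2: [50, 49, 49, 30, 2]
Insert 5: [50, 49, 49, 30, 2, 5]

Final heap: [50, 49, 49, 30, 2, 5]


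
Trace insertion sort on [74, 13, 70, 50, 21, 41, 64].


Initial: [74, 13, 70, 50, 21, 41, 64]
Insert 13: [13, 74, 70, 50, 21, 41, 64]
Insert 70: [13, 70, 74, 50, 21, 41, 64]
Insert 50: [13, 50, 70, 74, 21, 41, 64]
Insert 21: [13, 21, 50, 70, 74, 41, 64]
Insert 41: [13, 21, 41, 50, 70, 74, 64]
Insert 64: [13, 21, 41, 50, 64, 70, 74]

Sorted: [13, 21, 41, 50, 64, 70, 74]


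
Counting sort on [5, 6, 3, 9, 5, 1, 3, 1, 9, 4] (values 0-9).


Input: [5, 6, 3, 9, 5, 1, 3, 1, 9, 4]
Counts: [0, 2, 0, 2, 1, 2, 1, 0, 0, 2]

Sorted: [1, 1, 3, 3, 4, 5, 5, 6, 9, 9]


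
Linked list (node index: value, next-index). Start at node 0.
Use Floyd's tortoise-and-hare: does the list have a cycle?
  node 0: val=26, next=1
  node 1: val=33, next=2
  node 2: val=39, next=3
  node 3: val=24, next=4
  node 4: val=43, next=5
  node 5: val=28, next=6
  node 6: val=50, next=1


Floyd's tortoise (slow, +1) and hare (fast, +2):
  init: slow=0, fast=0
  step 1: slow=1, fast=2
  step 2: slow=2, fast=4
  step 3: slow=3, fast=6
  step 4: slow=4, fast=2
  step 5: slow=5, fast=4
  step 6: slow=6, fast=6
  slow == fast at node 6: cycle detected

Cycle: yes


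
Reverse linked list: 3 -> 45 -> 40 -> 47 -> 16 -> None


Step 1: curr=3, set curr.next=prev(None) | reversed so far: 3
Step 2: curr=45, set curr.next=prev(3) | reversed so far: 45 -> 3
Step 3: curr=40, set curr.next=prev(45) | reversed so far: 40 -> 45 -> 3
Step 4: curr=47, set curr.next=prev(40) | reversed so far: 47 -> 40 -> 45 -> 3
Step 5: curr=16, set curr.next=prev(47) | reversed so far: 16 -> 47 -> 40 -> 45 -> 3

16 -> 47 -> 40 -> 45 -> 3 -> None


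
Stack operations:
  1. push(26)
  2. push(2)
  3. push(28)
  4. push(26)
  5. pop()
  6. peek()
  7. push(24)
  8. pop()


push(26) -> [26]
push(2) -> [26, 2]
push(28) -> [26, 2, 28]
push(26) -> [26, 2, 28, 26]
pop()->26, [26, 2, 28]
peek()->28
push(24) -> [26, 2, 28, 24]
pop()->24, [26, 2, 28]

Final stack: [26, 2, 28]


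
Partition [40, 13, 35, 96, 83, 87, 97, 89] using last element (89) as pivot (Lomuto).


Pivot: 89
  40 <= 89: advance i (no swap)
  13 <= 89: advance i (no swap)
  35 <= 89: advance i (no swap)
  83 <= 89: swap -> [40, 13, 35, 83, 96, 87, 97, 89]
  87 <= 89: swap -> [40, 13, 35, 83, 87, 96, 97, 89]
Place pivot at 5: [40, 13, 35, 83, 87, 89, 97, 96]

Partitioned: [40, 13, 35, 83, 87, 89, 97, 96]


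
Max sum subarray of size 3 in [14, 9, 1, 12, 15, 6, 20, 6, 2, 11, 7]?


[0:3]: 24
[1:4]: 22
[2:5]: 28
[3:6]: 33
[4:7]: 41
[5:8]: 32
[6:9]: 28
[7:10]: 19
[8:11]: 20

Max: 41 at [4:7]


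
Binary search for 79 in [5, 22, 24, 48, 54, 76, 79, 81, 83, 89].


Step 1: lo=0, hi=9, mid=4, val=54
Step 2: lo=5, hi=9, mid=7, val=81
Step 3: lo=5, hi=6, mid=5, val=76
Step 4: lo=6, hi=6, mid=6, val=79

Found at index 6


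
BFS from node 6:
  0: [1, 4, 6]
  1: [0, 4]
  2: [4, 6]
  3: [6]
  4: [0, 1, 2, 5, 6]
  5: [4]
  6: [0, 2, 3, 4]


Visit 6, enqueue [0, 2, 3, 4]
Visit 0, enqueue [1]
Visit 2, enqueue []
Visit 3, enqueue []
Visit 4, enqueue [5]
Visit 1, enqueue []
Visit 5, enqueue []

BFS order: [6, 0, 2, 3, 4, 1, 5]


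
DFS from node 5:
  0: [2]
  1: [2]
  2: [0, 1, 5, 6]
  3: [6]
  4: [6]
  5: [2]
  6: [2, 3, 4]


Visit 5, push [2]
Visit 2, push [6, 1, 0]
Visit 0, push []
Visit 1, push []
Visit 6, push [4, 3]
Visit 3, push []
Visit 4, push []

DFS order: [5, 2, 0, 1, 6, 3, 4]


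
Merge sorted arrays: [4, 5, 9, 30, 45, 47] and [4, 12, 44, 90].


Take 4 from A
Take 4 from B
Take 5 from A
Take 9 from A
Take 12 from B
Take 30 from A
Take 44 from B
Take 45 from A
Take 47 from A

Merged: [4, 4, 5, 9, 12, 30, 44, 45, 47, 90]


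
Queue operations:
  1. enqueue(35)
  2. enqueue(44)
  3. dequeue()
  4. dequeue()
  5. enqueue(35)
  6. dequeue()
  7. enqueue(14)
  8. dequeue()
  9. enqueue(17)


enqueue(35) -> [35]
enqueue(44) -> [35, 44]
dequeue()->35, [44]
dequeue()->44, []
enqueue(35) -> [35]
dequeue()->35, []
enqueue(14) -> [14]
dequeue()->14, []
enqueue(17) -> [17]

Final queue: [17]


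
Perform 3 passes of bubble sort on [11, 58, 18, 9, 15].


Initial: [11, 58, 18, 9, 15]
Pass 1: [11, 18, 9, 15, 58] (3 swaps)
Pass 2: [11, 9, 15, 18, 58] (2 swaps)
Pass 3: [9, 11, 15, 18, 58] (1 swaps)

After 3 passes: [9, 11, 15, 18, 58]


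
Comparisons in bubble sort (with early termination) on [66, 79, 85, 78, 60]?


Algorithm: bubble sort (with early termination)
Input: [66, 79, 85, 78, 60]
Sorted: [60, 66, 78, 79, 85]

10


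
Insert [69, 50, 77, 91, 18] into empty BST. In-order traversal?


Insert 69: root
Insert 50: L from 69
Insert 77: R from 69
Insert 91: R from 69 -> R from 77
Insert 18: L from 69 -> L from 50

In-order: [18, 50, 69, 77, 91]


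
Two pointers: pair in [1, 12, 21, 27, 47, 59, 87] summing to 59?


lo=0(1)+hi=6(87)=88
lo=0(1)+hi=5(59)=60
lo=0(1)+hi=4(47)=48
lo=1(12)+hi=4(47)=59

Yes: 12+47=59


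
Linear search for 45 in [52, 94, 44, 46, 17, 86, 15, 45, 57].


i=0: 52!=45
i=1: 94!=45
i=2: 44!=45
i=3: 46!=45
i=4: 17!=45
i=5: 86!=45
i=6: 15!=45
i=7: 45==45 found!

Found at 7, 8 comps


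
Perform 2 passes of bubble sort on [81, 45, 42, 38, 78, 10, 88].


Initial: [81, 45, 42, 38, 78, 10, 88]
Pass 1: [45, 42, 38, 78, 10, 81, 88] (5 swaps)
Pass 2: [42, 38, 45, 10, 78, 81, 88] (3 swaps)

After 2 passes: [42, 38, 45, 10, 78, 81, 88]


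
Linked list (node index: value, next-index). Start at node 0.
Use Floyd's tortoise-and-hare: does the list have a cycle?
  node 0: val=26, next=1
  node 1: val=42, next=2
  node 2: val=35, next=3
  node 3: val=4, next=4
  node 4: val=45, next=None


Floyd's tortoise (slow, +1) and hare (fast, +2):
  init: slow=0, fast=0
  step 1: slow=1, fast=2
  step 2: slow=2, fast=4
  step 3: fast -> None, no cycle

Cycle: no


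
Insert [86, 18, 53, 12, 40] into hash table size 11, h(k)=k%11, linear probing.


Insert 86: h=9 -> slot 9
Insert 18: h=7 -> slot 7
Insert 53: h=9, 1 probes -> slot 10
Insert 12: h=1 -> slot 1
Insert 40: h=7, 1 probes -> slot 8

Table: [None, 12, None, None, None, None, None, 18, 40, 86, 53]


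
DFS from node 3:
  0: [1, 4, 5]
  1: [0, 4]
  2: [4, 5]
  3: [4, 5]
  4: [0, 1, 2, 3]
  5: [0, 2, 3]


Visit 3, push [5, 4]
Visit 4, push [2, 1, 0]
Visit 0, push [5, 1]
Visit 1, push []
Visit 5, push [2]
Visit 2, push []

DFS order: [3, 4, 0, 1, 5, 2]


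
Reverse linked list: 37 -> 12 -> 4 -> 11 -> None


Step 1: curr=37, set curr.next=prev(None) | reversed so far: 37
Step 2: curr=12, set curr.next=prev(37) | reversed so far: 12 -> 37
Step 3: curr=4, set curr.next=prev(12) | reversed so far: 4 -> 12 -> 37
Step 4: curr=11, set curr.next=prev(4) | reversed so far: 11 -> 4 -> 12 -> 37

11 -> 4 -> 12 -> 37 -> None


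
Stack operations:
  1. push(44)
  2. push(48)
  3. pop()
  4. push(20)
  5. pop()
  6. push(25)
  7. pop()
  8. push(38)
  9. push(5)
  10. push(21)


push(44) -> [44]
push(48) -> [44, 48]
pop()->48, [44]
push(20) -> [44, 20]
pop()->20, [44]
push(25) -> [44, 25]
pop()->25, [44]
push(38) -> [44, 38]
push(5) -> [44, 38, 5]
push(21) -> [44, 38, 5, 21]

Final stack: [44, 38, 5, 21]


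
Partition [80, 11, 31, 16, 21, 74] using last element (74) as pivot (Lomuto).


Pivot: 74
  11 <= 74: swap -> [11, 80, 31, 16, 21, 74]
  31 <= 74: swap -> [11, 31, 80, 16, 21, 74]
  16 <= 74: swap -> [11, 31, 16, 80, 21, 74]
  21 <= 74: swap -> [11, 31, 16, 21, 80, 74]
Place pivot at 4: [11, 31, 16, 21, 74, 80]

Partitioned: [11, 31, 16, 21, 74, 80]


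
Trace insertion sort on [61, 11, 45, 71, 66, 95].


Initial: [61, 11, 45, 71, 66, 95]
Insert 11: [11, 61, 45, 71, 66, 95]
Insert 45: [11, 45, 61, 71, 66, 95]
Insert 71: [11, 45, 61, 71, 66, 95]
Insert 66: [11, 45, 61, 66, 71, 95]
Insert 95: [11, 45, 61, 66, 71, 95]

Sorted: [11, 45, 61, 66, 71, 95]


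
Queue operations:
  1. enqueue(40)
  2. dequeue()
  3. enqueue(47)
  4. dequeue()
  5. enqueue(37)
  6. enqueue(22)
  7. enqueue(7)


enqueue(40) -> [40]
dequeue()->40, []
enqueue(47) -> [47]
dequeue()->47, []
enqueue(37) -> [37]
enqueue(22) -> [37, 22]
enqueue(7) -> [37, 22, 7]

Final queue: [37, 22, 7]


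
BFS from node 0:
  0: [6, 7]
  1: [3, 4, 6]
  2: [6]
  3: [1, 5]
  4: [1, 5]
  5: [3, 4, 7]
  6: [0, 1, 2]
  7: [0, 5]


Visit 0, enqueue [6, 7]
Visit 6, enqueue [1, 2]
Visit 7, enqueue [5]
Visit 1, enqueue [3, 4]
Visit 2, enqueue []
Visit 5, enqueue []
Visit 3, enqueue []
Visit 4, enqueue []

BFS order: [0, 6, 7, 1, 2, 5, 3, 4]


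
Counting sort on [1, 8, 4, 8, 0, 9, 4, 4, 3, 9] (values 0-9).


Input: [1, 8, 4, 8, 0, 9, 4, 4, 3, 9]
Counts: [1, 1, 0, 1, 3, 0, 0, 0, 2, 2]

Sorted: [0, 1, 3, 4, 4, 4, 8, 8, 9, 9]


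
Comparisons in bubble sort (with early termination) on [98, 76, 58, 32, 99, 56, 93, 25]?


Algorithm: bubble sort (with early termination)
Input: [98, 76, 58, 32, 99, 56, 93, 25]
Sorted: [25, 32, 56, 58, 76, 93, 98, 99]

28


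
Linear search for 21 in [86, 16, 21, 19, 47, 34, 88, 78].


i=0: 86!=21
i=1: 16!=21
i=2: 21==21 found!

Found at 2, 3 comps


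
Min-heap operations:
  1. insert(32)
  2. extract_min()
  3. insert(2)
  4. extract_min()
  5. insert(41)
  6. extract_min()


insert(32) -> [32]
extract_min()->32, []
insert(2) -> [2]
extract_min()->2, []
insert(41) -> [41]
extract_min()->41, []

Final heap: []
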